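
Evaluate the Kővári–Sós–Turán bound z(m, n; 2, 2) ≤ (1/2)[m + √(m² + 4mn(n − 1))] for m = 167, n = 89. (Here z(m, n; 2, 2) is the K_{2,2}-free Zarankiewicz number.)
z(167, 89; 2, 2) ≤ (1/2)[167 + √(167² + 4·167·89·88)] = (1/2)[167 + √5259665] = 1230.198

Kővári–Sós–Turán: let r_1, ..., r_167 be the row sums and z = Σ r_i the total number of 1s. Each pair of columns can share at most one row with both entries 1 (else a 2×2 all-ones block appears), so Σ_i C(r_i, 2) ≤ C(89, 2) = 3916. By convexity Σ_i C(r_i, 2) ≥ 167·C(z/167, 2) = z(z − 167)/(2·167), giving z² − 167z − 167·89·88 ≤ 0 and hence z ≤ (1/2)[167 + √(27889 + 4·1307944)] = (1/2)[167 + √5259665] ≈ (1/2)(167 + 2293.396) = 1230.198.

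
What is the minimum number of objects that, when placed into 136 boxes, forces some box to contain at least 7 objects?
n = (7 − 1)·136 + 1 = 817

By the generalised pigeonhole principle, to guarantee some box contains ≥ r objects we need more than (r − 1) · k objects total. Threshold: n = (r − 1) · k + 1. With r = 7 and k = 136: n = 6 · 136 + 1 = 816 + 1 = 817. For n = 816 = 6 · 136, we can put exactly 6 objects in every box, avoiding 7 in any single one — so 817 is tight.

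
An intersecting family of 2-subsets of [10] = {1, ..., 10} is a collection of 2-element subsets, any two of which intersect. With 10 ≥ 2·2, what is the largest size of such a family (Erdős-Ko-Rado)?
max |F| = C(9, 1) = 9

Erdős-Ko-Rado (1961): when n ≥ 2k, max |F| = C(n−1, k−1). The bound is attained by the star {A : i ∈ A} for any fixed i ∈ [n]. Here C(10−1, 2−1) = C(9, 1) = 9.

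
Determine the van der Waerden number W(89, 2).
W(89, 2) = 89 + 1 = 90

A 2-term AP is any pair of integers, so a monochromatic 2-AP exists iff some colour is used at least twice. With 89 colours, the colouring i ↦ i on {1, ..., 89} uses each colour once, avoiding any monochromatic pair, so W(89, 2) > 89. For {1, ..., 90}, pigeonhole forces two integers of the same colour, which form a monochromatic 2-AP. Hence W(89, 2) = 90.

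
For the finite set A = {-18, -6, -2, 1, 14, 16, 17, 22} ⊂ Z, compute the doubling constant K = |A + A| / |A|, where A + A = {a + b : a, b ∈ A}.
K = |A + A| / |A| = 33/8

Enumerate A + A = {a + b : a, b ∈ A}. With |A| = 8, there are |A|^2 = 64 ordered sum pairs; collecting distinct values, A + A = {-36, -24, -20, -17, -12, -8, -5, -4, -2, -1, 2, 4, 8, 10, 11, 12, 14, 15, 16, 17, 18, 20, 23, 28, 30, 31, 32, 33, 34, 36, 38, 39, 44}, so |A + A| = 33. Thus K = 33/8. For comparison, the minimum possible |A + A| over all 8-element sets is 2·8 − 1 = 15 (so min K = 15/8), attained only by arithmetic progressions.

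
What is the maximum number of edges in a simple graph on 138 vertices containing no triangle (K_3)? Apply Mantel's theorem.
ex(138, K_3) = ⌊138^2/4⌋ = 4761

Mantel (1907): a triangle-free graph on n vertices has at most ⌊n^2/4⌋ edges, with equality for the complete bipartite graph K_{⌊n/2⌋, ⌈n/2⌉}. For n = 138: ⌊138^2/4⌋ = ⌊19044/4⌋ = 4761. The extremal graph is K_{69, 69}, which has 69·69 = 4761 edges.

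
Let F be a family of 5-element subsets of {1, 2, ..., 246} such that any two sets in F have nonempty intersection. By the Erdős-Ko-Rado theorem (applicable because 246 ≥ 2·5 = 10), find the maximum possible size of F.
max |F| = C(245, 4) = 146475945

Erdős-Ko-Rado (1961): when n ≥ 2k, max |F| = C(n−1, k−1). The bound is attained by the star {A : i ∈ A} for any fixed i ∈ [n]. Here C(246−1, 5−1) = C(245, 4) = 146475945.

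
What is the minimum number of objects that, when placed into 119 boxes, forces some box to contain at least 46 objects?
n = (46 − 1)·119 + 1 = 5356

By the generalised pigeonhole principle, to guarantee some box contains ≥ r objects we need more than (r − 1) · k objects total. Threshold: n = (r − 1) · k + 1. With r = 46 and k = 119: n = 45 · 119 + 1 = 5355 + 1 = 5356. For n = 5355 = 45 · 119, we can put exactly 45 objects in every box, avoiding 46 in any single one — so 5356 is tight.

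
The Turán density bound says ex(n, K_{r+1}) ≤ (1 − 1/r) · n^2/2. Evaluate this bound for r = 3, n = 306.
Turán density bound = (2/3) · 306^2/2 = 31212

Turán's theorem: ex(n, K_{r+1}) is achieved by the complete r-partite Turán graph T(n, r) with parts as balanced as possible, and is at most (1 − 1/r) · n^2/2. For r = 3, n = 306: the density bound is (2/3) · 93636/2 = 31212. Since 3 ∣ 306, the Turán graph T(306, 3) has parts of equal size 102, and its edge count e(T(306, 3)) = 31212 attains the density bound exactly.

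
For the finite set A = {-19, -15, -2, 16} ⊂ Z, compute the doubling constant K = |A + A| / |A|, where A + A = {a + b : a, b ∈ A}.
K = |A + A| / |A| = 10/4 = 5/2

Enumerate A + A = {a + b : a, b ∈ A}. With |A| = 4, there are |A|^2 = 16 ordered sum pairs; collecting distinct values, A + A = {-38, -34, -30, -21, -17, -4, -3, 1, 14, 32}, so |A + A| = 10. Thus K = 10/4 = 5/2. For comparison, the minimum possible |A + A| over all 4-element sets is 2·4 − 1 = 7 (so min K = 7/4), attained only by arithmetic progressions.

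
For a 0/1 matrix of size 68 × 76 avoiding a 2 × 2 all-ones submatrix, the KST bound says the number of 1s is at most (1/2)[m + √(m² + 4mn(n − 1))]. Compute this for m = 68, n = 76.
z(68, 76; 2, 2) ≤ (1/2)[68 + √(68² + 4·68·76·75)] = (1/2)[68 + √1555024] = 657.503

Kővári–Sós–Turán: let r_1, ..., r_68 be the row sums and z = Σ r_i the total number of 1s. Each pair of columns can share at most one row with both entries 1 (else a 2×2 all-ones block appears), so Σ_i C(r_i, 2) ≤ C(76, 2) = 2850. By convexity Σ_i C(r_i, 2) ≥ 68·C(z/68, 2) = z(z − 68)/(2·68), giving z² − 68z − 68·76·75 ≤ 0 and hence z ≤ (1/2)[68 + √(4624 + 4·387600)] = (1/2)[68 + √1555024] ≈ (1/2)(68 + 1247.006) = 657.503.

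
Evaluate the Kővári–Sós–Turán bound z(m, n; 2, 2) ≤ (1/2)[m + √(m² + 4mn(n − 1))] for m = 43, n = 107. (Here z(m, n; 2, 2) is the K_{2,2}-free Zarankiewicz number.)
z(43, 107; 2, 2) ≤ (1/2)[43 + √(43² + 4·43·107·106)] = (1/2)[43 + √1952673] = 720.1904

Kővári–Sós–Turán: let r_1, ..., r_43 be the row sums and z = Σ r_i the total number of 1s. Each pair of columns can share at most one row with both entries 1 (else a 2×2 all-ones block appears), so Σ_i C(r_i, 2) ≤ C(107, 2) = 5671. By convexity Σ_i C(r_i, 2) ≥ 43·C(z/43, 2) = z(z − 43)/(2·43), giving z² − 43z − 43·107·106 ≤ 0 and hence z ≤ (1/2)[43 + √(1849 + 4·487706)] = (1/2)[43 + √1952673] ≈ (1/2)(43 + 1397.3808) = 720.1904.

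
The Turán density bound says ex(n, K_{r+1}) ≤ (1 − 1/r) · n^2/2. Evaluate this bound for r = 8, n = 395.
Turán density bound = (7/8) · 395^2/2 = 1092175/16 ≈ 68260.9375

Turán's theorem: ex(n, K_{r+1}) is achieved by the complete r-partite Turán graph T(n, r) with parts as balanced as possible, and is at most (1 − 1/r) · n^2/2. For r = 8, n = 395: the density bound is (7/8) · 156025/2 = 1092175/16 ≈ 68260.9375. The integer-valued extremum is e(T(395, 8)) = 68260, which is strictly less than the density bound 1092175/16 since 8 ∤ 395 (the parts of T(395, 8) cannot all be equal).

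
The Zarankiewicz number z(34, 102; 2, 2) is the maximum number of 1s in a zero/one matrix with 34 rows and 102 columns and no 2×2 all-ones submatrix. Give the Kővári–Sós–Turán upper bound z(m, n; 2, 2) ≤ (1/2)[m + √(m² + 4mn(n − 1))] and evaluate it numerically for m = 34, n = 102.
z(34, 102; 2, 2) ≤ (1/2)[34 + √(34² + 4·34·102·101)] = (1/2)[34 + √1402228] = 609.0785

Kővári–Sós–Turán: let r_1, ..., r_34 be the row sums and z = Σ r_i the total number of 1s. Each pair of columns can share at most one row with both entries 1 (else a 2×2 all-ones block appears), so Σ_i C(r_i, 2) ≤ C(102, 2) = 5151. By convexity Σ_i C(r_i, 2) ≥ 34·C(z/34, 2) = z(z − 34)/(2·34), giving z² − 34z − 34·102·101 ≤ 0 and hence z ≤ (1/2)[34 + √(1156 + 4·350268)] = (1/2)[34 + √1402228] ≈ (1/2)(34 + 1184.1571) = 609.0785.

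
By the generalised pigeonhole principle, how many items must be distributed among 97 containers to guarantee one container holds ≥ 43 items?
n = (43 − 1)·97 + 1 = 4075

By the generalised pigeonhole principle, to guarantee some box contains ≥ r objects we need more than (r − 1) · k objects total. Threshold: n = (r − 1) · k + 1. With r = 43 and k = 97: n = 42 · 97 + 1 = 4074 + 1 = 4075. For n = 4074 = 42 · 97, we can put exactly 42 objects in every box, avoiding 43 in any single one — so 4075 is tight.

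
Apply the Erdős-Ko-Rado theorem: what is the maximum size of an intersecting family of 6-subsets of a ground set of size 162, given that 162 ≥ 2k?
max |F| = C(161, 5) = 846678392

Erdős-Ko-Rado (1961): when n ≥ 2k, max |F| = C(n−1, k−1). The bound is attained by the star {A : i ∈ A} for any fixed i ∈ [n]. Here C(162−1, 6−1) = C(161, 5) = 846678392.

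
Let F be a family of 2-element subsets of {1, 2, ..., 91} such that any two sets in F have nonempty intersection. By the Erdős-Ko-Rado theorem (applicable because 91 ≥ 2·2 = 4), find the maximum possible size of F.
max |F| = C(90, 1) = 90

The Erdős-Ko-Rado theorem states: for n ≥ 2k, an intersecting family of k-subsets of an n-element set has size at most C(n − 1, k − 1), with equality for 'star' families {A ⊆ [n] : |A| = k, i ∈ A} (fix an element i). For n = 91, k = 2: C(90, 1) = 90.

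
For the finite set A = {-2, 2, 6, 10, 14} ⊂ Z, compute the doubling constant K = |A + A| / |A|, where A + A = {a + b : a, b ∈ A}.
K = |A + A| / |A| = 9/5

Enumerate A + A = {a + b : a, b ∈ A}. With |A| = 5, there are |A|^2 = 25 ordered sum pairs; collecting distinct values, A + A = {-4, 0, 4, 8, 12, 16, 20, 24, 28}, so |A + A| = 9. Thus K = 9/5. Here |A + A| = 2|A| − 1 = 9, the minimum possible — so K = 9/5 is minimal, which holds iff A is an arithmetic progression.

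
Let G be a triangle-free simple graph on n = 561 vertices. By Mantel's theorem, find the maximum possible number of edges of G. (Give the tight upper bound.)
ex(561, K_3) = ⌊561^2/4⌋ = 78680

Mantel (1907): a triangle-free graph on n vertices has at most ⌊n^2/4⌋ edges, with equality for the complete bipartite graph K_{⌊n/2⌋, ⌈n/2⌉}. For n = 561: ⌊561^2/4⌋ = ⌊314721/4⌋ = 78680. The extremal graph is K_{280, 281}, which has 280·281 = 78680 edges.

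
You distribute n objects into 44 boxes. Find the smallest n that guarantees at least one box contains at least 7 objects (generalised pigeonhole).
n = (7 − 1)·44 + 1 = 265

By the generalised pigeonhole principle, to guarantee some box contains ≥ r objects we need more than (r − 1) · k objects total. Threshold: n = (r − 1) · k + 1. With r = 7 and k = 44: n = 6 · 44 + 1 = 264 + 1 = 265. For n = 264 = 6 · 44, we can put exactly 6 objects in every box, avoiding 7 in any single one — so 265 is tight.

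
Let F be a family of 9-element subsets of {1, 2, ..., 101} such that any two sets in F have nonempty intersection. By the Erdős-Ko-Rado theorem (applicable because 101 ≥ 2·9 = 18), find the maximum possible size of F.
max |F| = C(100, 8) = 186087894300

Erdős-Ko-Rado (1961): when n ≥ 2k, max |F| = C(n−1, k−1). The bound is attained by the star {A : i ∈ A} for any fixed i ∈ [n]. Here C(101−1, 9−1) = C(100, 8) = 186087894300.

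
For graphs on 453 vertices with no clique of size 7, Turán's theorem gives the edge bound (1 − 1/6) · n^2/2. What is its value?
Turán density bound = (5/6) · 453^2/2 = 342015/4 ≈ 85503.75

Turán's theorem: ex(n, K_{r+1}) is achieved by the complete r-partite Turán graph T(n, r) with parts as balanced as possible, and is at most (1 − 1/r) · n^2/2. For r = 6, n = 453: the density bound is (5/6) · 205209/2 = 342015/4 ≈ 85503.75. The integer-valued extremum is e(T(453, 6)) = 85503, which is strictly less than the density bound 342015/4 since 6 ∤ 453 (the parts of T(453, 6) cannot all be equal).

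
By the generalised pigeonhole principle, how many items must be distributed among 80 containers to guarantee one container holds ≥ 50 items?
n = (50 − 1)·80 + 1 = 3921

By the generalised pigeonhole principle, to guarantee some box contains ≥ r objects we need more than (r − 1) · k objects total. Threshold: n = (r − 1) · k + 1. With r = 50 and k = 80: n = 49 · 80 + 1 = 3920 + 1 = 3921. For n = 3920 = 49 · 80, we can put exactly 49 objects in every box, avoiding 50 in any single one — so 3921 is tight.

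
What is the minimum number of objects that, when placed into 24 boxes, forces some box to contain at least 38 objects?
n = (38 − 1)·24 + 1 = 889

By the generalised pigeonhole principle, to guarantee some box contains ≥ r objects we need more than (r − 1) · k objects total. Threshold: n = (r − 1) · k + 1. With r = 38 and k = 24: n = 37 · 24 + 1 = 888 + 1 = 889. For n = 888 = 37 · 24, we can put exactly 37 objects in every box, avoiding 38 in any single one — so 889 is tight.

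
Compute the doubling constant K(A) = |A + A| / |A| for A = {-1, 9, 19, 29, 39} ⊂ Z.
K = |A + A| / |A| = 9/5

Enumerate A + A = {a + b : a, b ∈ A}. With |A| = 5, there are |A|^2 = 25 ordered sum pairs; collecting distinct values, A + A = {-2, 8, 18, 28, 38, 48, 58, 68, 78}, so |A + A| = 9. Thus K = 9/5. Here |A + A| = 2|A| − 1 = 9, the minimum possible — so K = 9/5 is minimal, which holds iff A is an arithmetic progression.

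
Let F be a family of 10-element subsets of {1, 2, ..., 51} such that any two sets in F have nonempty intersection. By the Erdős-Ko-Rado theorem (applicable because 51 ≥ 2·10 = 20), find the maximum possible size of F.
max |F| = C(50, 9) = 2505433700

Erdős-Ko-Rado (1961): when n ≥ 2k, max |F| = C(n−1, k−1). The bound is attained by the star {A : i ∈ A} for any fixed i ∈ [n]. Here C(51−1, 10−1) = C(50, 9) = 2505433700.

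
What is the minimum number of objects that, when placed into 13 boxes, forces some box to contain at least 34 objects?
n = (34 − 1)·13 + 1 = 430

By the generalised pigeonhole principle, to guarantee some box contains ≥ r objects we need more than (r − 1) · k objects total. Threshold: n = (r − 1) · k + 1. With r = 34 and k = 13: n = 33 · 13 + 1 = 429 + 1 = 430. For n = 429 = 33 · 13, we can put exactly 33 objects in every box, avoiding 34 in any single one — so 430 is tight.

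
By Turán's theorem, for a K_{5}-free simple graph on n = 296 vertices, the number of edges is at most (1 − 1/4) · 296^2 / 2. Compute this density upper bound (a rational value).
Turán density bound = (3/4) · 296^2/2 = 32856

Turán's theorem: ex(n, K_{r+1}) is achieved by the complete r-partite Turán graph T(n, r) with parts as balanced as possible, and is at most (1 − 1/r) · n^2/2. For r = 4, n = 296: the density bound is (3/4) · 87616/2 = 32856. Since 4 ∣ 296, the Turán graph T(296, 4) has parts of equal size 74, and its edge count e(T(296, 4)) = 32856 attains the density bound exactly.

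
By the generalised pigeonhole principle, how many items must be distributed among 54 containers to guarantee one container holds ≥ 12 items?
n = (12 − 1)·54 + 1 = 595

By the generalised pigeonhole principle, to guarantee some box contains ≥ r objects we need more than (r − 1) · k objects total. Threshold: n = (r − 1) · k + 1. With r = 12 and k = 54: n = 11 · 54 + 1 = 594 + 1 = 595. For n = 594 = 11 · 54, we can put exactly 11 objects in every box, avoiding 12 in any single one — so 595 is tight.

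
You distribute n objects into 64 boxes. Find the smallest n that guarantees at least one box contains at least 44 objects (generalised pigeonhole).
n = (44 − 1)·64 + 1 = 2753

By the generalised pigeonhole principle, to guarantee some box contains ≥ r objects we need more than (r − 1) · k objects total. Threshold: n = (r − 1) · k + 1. With r = 44 and k = 64: n = 43 · 64 + 1 = 2752 + 1 = 2753. For n = 2752 = 43 · 64, we can put exactly 43 objects in every box, avoiding 44 in any single one — so 2753 is tight.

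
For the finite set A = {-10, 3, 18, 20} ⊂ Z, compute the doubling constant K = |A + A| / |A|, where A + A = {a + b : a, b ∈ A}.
K = |A + A| / |A| = 10/4 = 5/2

Enumerate A + A = {a + b : a, b ∈ A}. With |A| = 4, there are |A|^2 = 16 ordered sum pairs; collecting distinct values, A + A = {-20, -7, 6, 8, 10, 21, 23, 36, 38, 40}, so |A + A| = 10. Thus K = 10/4 = 5/2. For comparison, the minimum possible |A + A| over all 4-element sets is 2·4 − 1 = 7 (so min K = 7/4), attained only by arithmetic progressions.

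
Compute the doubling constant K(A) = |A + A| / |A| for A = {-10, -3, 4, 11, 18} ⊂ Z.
K = |A + A| / |A| = 9/5

Enumerate A + A = {a + b : a, b ∈ A}. With |A| = 5, there are |A|^2 = 25 ordered sum pairs; collecting distinct values, A + A = {-20, -13, -6, 1, 8, 15, 22, 29, 36}, so |A + A| = 9. Thus K = 9/5. Here |A + A| = 2|A| − 1 = 9, the minimum possible — so K = 9/5 is minimal, which holds iff A is an arithmetic progression.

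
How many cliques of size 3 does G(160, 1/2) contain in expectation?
E[# K_3] = C(160, 3) · (1/2)^C(3, 2) = 669920 / 2^3 = 83740

For each 3-subset S of vertices (there are C(160, 3) = 669920 such S), let X_S = 1 if S induces a K_3 (all C(3, 2) = 3 edges present). Then P(X_S = 1) = (1/2)^3 = 1/8. By linearity of expectation, E[# K_3] = C(160, 3) · (1/2)^3 = 669920 / 8 = 83740.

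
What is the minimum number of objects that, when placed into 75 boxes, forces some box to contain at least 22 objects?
n = (22 − 1)·75 + 1 = 1576

By the generalised pigeonhole principle, to guarantee some box contains ≥ r objects we need more than (r − 1) · k objects total. Threshold: n = (r − 1) · k + 1. With r = 22 and k = 75: n = 21 · 75 + 1 = 1575 + 1 = 1576. For n = 1575 = 21 · 75, we can put exactly 21 objects in every box, avoiding 22 in any single one — so 1576 is tight.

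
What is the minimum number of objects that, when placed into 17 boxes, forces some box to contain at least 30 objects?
n = (30 − 1)·17 + 1 = 494

By the generalised pigeonhole principle, to guarantee some box contains ≥ r objects we need more than (r − 1) · k objects total. Threshold: n = (r − 1) · k + 1. With r = 30 and k = 17: n = 29 · 17 + 1 = 493 + 1 = 494. For n = 493 = 29 · 17, we can put exactly 29 objects in every box, avoiding 30 in any single one — so 494 is tight.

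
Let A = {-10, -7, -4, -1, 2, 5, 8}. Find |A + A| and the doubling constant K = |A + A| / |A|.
K = |A + A| / |A| = 13/7

Enumerate A + A = {a + b : a, b ∈ A}. With |A| = 7, there are |A|^2 = 49 ordered sum pairs; collecting distinct values, A + A = {-20, -17, -14, -11, -8, -5, -2, 1, 4, 7, 10, 13, 16}, so |A + A| = 13. Thus K = 13/7. Here |A + A| = 2|A| − 1 = 13, the minimum possible — so K = 13/7 is minimal, which holds iff A is an arithmetic progression.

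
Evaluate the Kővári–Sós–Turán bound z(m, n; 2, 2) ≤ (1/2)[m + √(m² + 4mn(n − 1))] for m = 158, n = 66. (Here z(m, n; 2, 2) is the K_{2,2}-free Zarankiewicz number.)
z(158, 66; 2, 2) ≤ (1/2)[158 + √(158² + 4·158·66·65)] = (1/2)[158 + √2736244] = 906.0798

Kővári–Sós–Turán: let r_1, ..., r_158 be the row sums and z = Σ r_i the total number of 1s. Each pair of columns can share at most one row with both entries 1 (else a 2×2 all-ones block appears), so Σ_i C(r_i, 2) ≤ C(66, 2) = 2145. By convexity Σ_i C(r_i, 2) ≥ 158·C(z/158, 2) = z(z − 158)/(2·158), giving z² − 158z − 158·66·65 ≤ 0 and hence z ≤ (1/2)[158 + √(24964 + 4·677820)] = (1/2)[158 + √2736244] ≈ (1/2)(158 + 1654.1596) = 906.0798.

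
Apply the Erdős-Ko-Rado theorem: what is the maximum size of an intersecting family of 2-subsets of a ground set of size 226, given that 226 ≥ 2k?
max |F| = C(225, 1) = 225

The Erdős-Ko-Rado theorem states: for n ≥ 2k, an intersecting family of k-subsets of an n-element set has size at most C(n − 1, k − 1), with equality for 'star' families {A ⊆ [n] : |A| = k, i ∈ A} (fix an element i). For n = 226, k = 2: C(225, 1) = 225.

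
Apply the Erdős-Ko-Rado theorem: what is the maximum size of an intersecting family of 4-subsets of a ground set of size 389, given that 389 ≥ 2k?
max |F| = C(388, 3) = 9660036

The Erdős-Ko-Rado theorem states: for n ≥ 2k, an intersecting family of k-subsets of an n-element set has size at most C(n − 1, k − 1), with equality for 'star' families {A ⊆ [n] : |A| = k, i ∈ A} (fix an element i). For n = 389, k = 4: C(388, 3) = 9660036.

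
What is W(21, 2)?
W(21, 2) = 21 + 1 = 22

A 2-term AP is any pair of integers, so a monochromatic 2-AP exists iff some colour is used at least twice. With 21 colours, the colouring i ↦ i on {1, ..., 21} uses each colour once, avoiding any monochromatic pair, so W(21, 2) > 21. For {1, ..., 22}, pigeonhole forces two integers of the same colour, which form a monochromatic 2-AP. Hence W(21, 2) = 22.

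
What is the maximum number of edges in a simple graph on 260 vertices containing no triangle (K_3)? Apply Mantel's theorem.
ex(260, K_3) = ⌊260^2/4⌋ = 16900

Mantel (1907): a triangle-free graph on n vertices has at most ⌊n^2/4⌋ edges, with equality for the complete bipartite graph K_{⌊n/2⌋, ⌈n/2⌉}. For n = 260: ⌊260^2/4⌋ = ⌊67600/4⌋ = 16900. The extremal graph is K_{130, 130}, which has 130·130 = 16900 edges.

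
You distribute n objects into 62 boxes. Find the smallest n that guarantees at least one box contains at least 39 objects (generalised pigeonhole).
n = (39 − 1)·62 + 1 = 2357

By the generalised pigeonhole principle, to guarantee some box contains ≥ r objects we need more than (r − 1) · k objects total. Threshold: n = (r − 1) · k + 1. With r = 39 and k = 62: n = 38 · 62 + 1 = 2356 + 1 = 2357. For n = 2356 = 38 · 62, we can put exactly 38 objects in every box, avoiding 39 in any single one — so 2357 is tight.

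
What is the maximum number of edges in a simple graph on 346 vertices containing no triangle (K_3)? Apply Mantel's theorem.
ex(346, K_3) = ⌊346^2/4⌋ = 29929

Mantel (1907): a triangle-free graph on n vertices has at most ⌊n^2/4⌋ edges, with equality for the complete bipartite graph K_{⌊n/2⌋, ⌈n/2⌉}. For n = 346: ⌊346^2/4⌋ = ⌊119716/4⌋ = 29929. The extremal graph is K_{173, 173}, which has 173·173 = 29929 edges.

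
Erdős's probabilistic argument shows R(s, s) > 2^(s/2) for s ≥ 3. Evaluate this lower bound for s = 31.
2^(31/2) = 46340.95; so R(31, 31) > 46340.95

Colour each edge of K_n uniformly at random with red/blue. The expected number of monochromatic K_31 is C(n, 31) · 2 · 2^(−C(31,2)). If C(n, 31) · 2^(1 − C(31,2)) < 1, then with positive probability no monochromatic K_31 exists, so R(31, 31) > n. The standard estimate C(n, 31) ≤ n^31/31! shows this inequality holds whenever n ≤ 2^(31/2) (since 31! · 2^(C(31,2) − 1) > 2^(31^2/2) ≥ n^31). Hence R(31, 31) > 2^(31/2) = 46340.95.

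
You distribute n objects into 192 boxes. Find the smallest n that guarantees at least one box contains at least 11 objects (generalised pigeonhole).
n = (11 − 1)·192 + 1 = 1921

By the generalised pigeonhole principle, to guarantee some box contains ≥ r objects we need more than (r − 1) · k objects total. Threshold: n = (r − 1) · k + 1. With r = 11 and k = 192: n = 10 · 192 + 1 = 1920 + 1 = 1921. For n = 1920 = 10 · 192, we can put exactly 10 objects in every box, avoiding 11 in any single one — so 1921 is tight.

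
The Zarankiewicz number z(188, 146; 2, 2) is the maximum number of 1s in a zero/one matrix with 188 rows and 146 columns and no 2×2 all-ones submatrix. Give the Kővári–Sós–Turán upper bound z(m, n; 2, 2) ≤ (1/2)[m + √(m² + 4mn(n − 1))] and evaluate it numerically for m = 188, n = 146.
z(188, 146; 2, 2) ≤ (1/2)[188 + √(188² + 4·188·146·145)] = (1/2)[188 + √15955184] = 2091.197

Kővári–Sós–Turán: let r_1, ..., r_188 be the row sums and z = Σ r_i the total number of 1s. Each pair of columns can share at most one row with both entries 1 (else a 2×2 all-ones block appears), so Σ_i C(r_i, 2) ≤ C(146, 2) = 10585. By convexity Σ_i C(r_i, 2) ≥ 188·C(z/188, 2) = z(z − 188)/(2·188), giving z² − 188z − 188·146·145 ≤ 0 and hence z ≤ (1/2)[188 + √(35344 + 4·3979960)] = (1/2)[188 + √15955184] ≈ (1/2)(188 + 3994.3941) = 2091.197.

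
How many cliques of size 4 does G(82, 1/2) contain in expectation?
E[# K_4] = C(82, 4) · (1/2)^C(4, 2) = 1749060 / 2^6 = 437265/16 = 27329.0625

For each 4-subset S of vertices (there are C(82, 4) = 1749060 such S), let X_S = 1 if S induces a K_4 (all C(4, 2) = 6 edges present). Then P(X_S = 1) = (1/2)^6 = 1/64. By linearity of expectation, E[# K_4] = C(82, 4) · (1/2)^6 = 1749060 / 64 = 437265/16 = 27329.0625.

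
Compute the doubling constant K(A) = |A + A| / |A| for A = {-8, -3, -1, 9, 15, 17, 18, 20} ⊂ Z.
K = |A + A| / |A| = 32/8 = 4

Enumerate A + A = {a + b : a, b ∈ A}. With |A| = 8, there are |A|^2 = 64 ordered sum pairs; collecting distinct values, A + A = {-16, -11, -9, -6, -4, -2, 1, 6, 7, 8, 9, 10, 12, 14, 15, 16, 17, 18, 19, 24, 26, 27, 29, 30, 32, 33, 34, 35, 36, 37, 38, 40}, so |A + A| = 32. Thus K = 32/8 = 4. For comparison, the minimum possible |A + A| over all 8-element sets is 2·8 − 1 = 15 (so min K = 15/8), attained only by arithmetic progressions.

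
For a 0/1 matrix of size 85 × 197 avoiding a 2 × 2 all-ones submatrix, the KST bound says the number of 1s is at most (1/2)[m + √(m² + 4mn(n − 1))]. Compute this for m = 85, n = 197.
z(85, 197; 2, 2) ≤ (1/2)[85 + √(85² + 4·85·197·196)] = (1/2)[85 + √13135305] = 1854.6331

Kővári–Sós–Turán: let r_1, ..., r_85 be the row sums and z = Σ r_i the total number of 1s. Each pair of columns can share at most one row with both entries 1 (else a 2×2 all-ones block appears), so Σ_i C(r_i, 2) ≤ C(197, 2) = 19306. By convexity Σ_i C(r_i, 2) ≥ 85·C(z/85, 2) = z(z − 85)/(2·85), giving z² − 85z − 85·197·196 ≤ 0 and hence z ≤ (1/2)[85 + √(7225 + 4·3282020)] = (1/2)[85 + √13135305] ≈ (1/2)(85 + 3624.2661) = 1854.6331.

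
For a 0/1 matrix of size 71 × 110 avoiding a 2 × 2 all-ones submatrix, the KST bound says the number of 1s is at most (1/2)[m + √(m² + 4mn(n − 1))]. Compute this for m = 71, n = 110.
z(71, 110; 2, 2) ≤ (1/2)[71 + √(71² + 4·71·110·109)] = (1/2)[71 + √3410201] = 958.8365

Kővári–Sós–Turán: let r_1, ..., r_71 be the row sums and z = Σ r_i the total number of 1s. Each pair of columns can share at most one row with both entries 1 (else a 2×2 all-ones block appears), so Σ_i C(r_i, 2) ≤ C(110, 2) = 5995. By convexity Σ_i C(r_i, 2) ≥ 71·C(z/71, 2) = z(z − 71)/(2·71), giving z² − 71z − 71·110·109 ≤ 0 and hence z ≤ (1/2)[71 + √(5041 + 4·851290)] = (1/2)[71 + √3410201] ≈ (1/2)(71 + 1846.673) = 958.8365.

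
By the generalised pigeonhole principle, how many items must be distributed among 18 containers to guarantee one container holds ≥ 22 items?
n = (22 − 1)·18 + 1 = 379

By the generalised pigeonhole principle, to guarantee some box contains ≥ r objects we need more than (r − 1) · k objects total. Threshold: n = (r − 1) · k + 1. With r = 22 and k = 18: n = 21 · 18 + 1 = 378 + 1 = 379. For n = 378 = 21 · 18, we can put exactly 21 objects in every box, avoiding 22 in any single one — so 379 is tight.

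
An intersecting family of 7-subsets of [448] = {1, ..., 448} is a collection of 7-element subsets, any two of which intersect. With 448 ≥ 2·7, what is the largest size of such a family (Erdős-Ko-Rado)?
max |F| = C(447, 6) = 10712204676433

Erdős-Ko-Rado (1961): when n ≥ 2k, max |F| = C(n−1, k−1). The bound is attained by the star {A : i ∈ A} for any fixed i ∈ [n]. Here C(448−1, 7−1) = C(447, 6) = 10712204676433.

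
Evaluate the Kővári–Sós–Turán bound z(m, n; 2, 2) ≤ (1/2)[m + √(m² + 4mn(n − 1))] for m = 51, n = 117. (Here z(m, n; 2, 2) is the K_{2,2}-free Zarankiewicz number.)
z(51, 117; 2, 2) ≤ (1/2)[51 + √(51² + 4·51·117·116)] = (1/2)[51 + √2771289] = 857.8594

Kővári–Sós–Turán: let r_1, ..., r_51 be the row sums and z = Σ r_i the total number of 1s. Each pair of columns can share at most one row with both entries 1 (else a 2×2 all-ones block appears), so Σ_i C(r_i, 2) ≤ C(117, 2) = 6786. By convexity Σ_i C(r_i, 2) ≥ 51·C(z/51, 2) = z(z − 51)/(2·51), giving z² − 51z − 51·117·116 ≤ 0 and hence z ≤ (1/2)[51 + √(2601 + 4·692172)] = (1/2)[51 + √2771289] ≈ (1/2)(51 + 1664.7189) = 857.8594.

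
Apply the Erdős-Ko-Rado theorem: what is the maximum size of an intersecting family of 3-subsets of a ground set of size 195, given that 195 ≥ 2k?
max |F| = C(194, 2) = 18721

The Erdős-Ko-Rado theorem states: for n ≥ 2k, an intersecting family of k-subsets of an n-element set has size at most C(n − 1, k − 1), with equality for 'star' families {A ⊆ [n] : |A| = k, i ∈ A} (fix an element i). For n = 195, k = 3: C(194, 2) = 18721.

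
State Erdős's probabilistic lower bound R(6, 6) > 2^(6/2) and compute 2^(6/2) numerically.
2^(6/2) = 8; so R(6, 6) > 8

Colour each edge of K_n uniformly at random with red/blue. The expected number of monochromatic K_6 is C(n, 6) · 2 · 2^(−C(6,2)). If C(n, 6) · 2^(1 − C(6,2)) < 1, then with positive probability no monochromatic K_6 exists, so R(6, 6) > n. The standard estimate C(n, 6) ≤ n^6/6! shows this inequality holds whenever n ≤ 2^(6/2) (since 6! · 2^(C(6,2) − 1) > 2^(6^2/2) ≥ n^6). Hence R(6, 6) > 2^(6/2) = 8.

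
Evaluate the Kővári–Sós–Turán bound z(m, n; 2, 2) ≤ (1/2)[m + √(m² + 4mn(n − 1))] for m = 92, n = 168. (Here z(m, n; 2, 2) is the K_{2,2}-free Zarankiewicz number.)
z(92, 168; 2, 2) ≤ (1/2)[92 + √(92² + 4·92·168·167)] = (1/2)[92 + √10333072] = 1653.2548

Kővári–Sós–Turán: let r_1, ..., r_92 be the row sums and z = Σ r_i the total number of 1s. Each pair of columns can share at most one row with both entries 1 (else a 2×2 all-ones block appears), so Σ_i C(r_i, 2) ≤ C(168, 2) = 14028. By convexity Σ_i C(r_i, 2) ≥ 92·C(z/92, 2) = z(z − 92)/(2·92), giving z² − 92z − 92·168·167 ≤ 0 and hence z ≤ (1/2)[92 + √(8464 + 4·2581152)] = (1/2)[92 + √10333072] ≈ (1/2)(92 + 3214.5096) = 1653.2548.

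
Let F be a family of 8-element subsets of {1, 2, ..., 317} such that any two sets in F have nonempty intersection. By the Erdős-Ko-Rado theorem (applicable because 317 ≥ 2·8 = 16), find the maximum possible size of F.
max |F| = C(316, 7) = 58387215274440

The Erdős-Ko-Rado theorem states: for n ≥ 2k, an intersecting family of k-subsets of an n-element set has size at most C(n − 1, k − 1), with equality for 'star' families {A ⊆ [n] : |A| = k, i ∈ A} (fix an element i). For n = 317, k = 8: C(316, 7) = 58387215274440.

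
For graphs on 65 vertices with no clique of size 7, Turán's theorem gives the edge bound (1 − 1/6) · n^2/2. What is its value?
Turán density bound = (5/6) · 65^2/2 = 21125/12 ≈ 1760.4167

Turán's theorem: ex(n, K_{r+1}) is achieved by the complete r-partite Turán graph T(n, r) with parts as balanced as possible, and is at most (1 − 1/r) · n^2/2. For r = 6, n = 65: the density bound is (5/6) · 4225/2 = 21125/12 ≈ 1760.4167. The integer-valued extremum is e(T(65, 6)) = 1760, which is strictly less than the density bound 21125/12 since 6 ∤ 65 (the parts of T(65, 6) cannot all be equal).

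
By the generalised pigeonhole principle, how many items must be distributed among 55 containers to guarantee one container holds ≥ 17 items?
n = (17 − 1)·55 + 1 = 881

By the generalised pigeonhole principle, to guarantee some box contains ≥ r objects we need more than (r − 1) · k objects total. Threshold: n = (r − 1) · k + 1. With r = 17 and k = 55: n = 16 · 55 + 1 = 880 + 1 = 881. For n = 880 = 16 · 55, we can put exactly 16 objects in every box, avoiding 17 in any single one — so 881 is tight.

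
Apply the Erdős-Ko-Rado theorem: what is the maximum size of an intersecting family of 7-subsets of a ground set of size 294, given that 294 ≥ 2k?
max |F| = C(293, 6) = 834640189104

The Erdős-Ko-Rado theorem states: for n ≥ 2k, an intersecting family of k-subsets of an n-element set has size at most C(n − 1, k − 1), with equality for 'star' families {A ⊆ [n] : |A| = k, i ∈ A} (fix an element i). For n = 294, k = 7: C(293, 6) = 834640189104.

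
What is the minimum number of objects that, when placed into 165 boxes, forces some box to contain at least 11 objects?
n = (11 − 1)·165 + 1 = 1651

By the generalised pigeonhole principle, to guarantee some box contains ≥ r objects we need more than (r − 1) · k objects total. Threshold: n = (r − 1) · k + 1. With r = 11 and k = 165: n = 10 · 165 + 1 = 1650 + 1 = 1651. For n = 1650 = 10 · 165, we can put exactly 10 objects in every box, avoiding 11 in any single one — so 1651 is tight.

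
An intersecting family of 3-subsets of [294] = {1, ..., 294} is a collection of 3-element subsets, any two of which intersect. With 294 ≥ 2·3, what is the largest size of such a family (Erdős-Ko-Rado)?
max |F| = C(293, 2) = 42778

Erdős-Ko-Rado (1961): when n ≥ 2k, max |F| = C(n−1, k−1). The bound is attained by the star {A : i ∈ A} for any fixed i ∈ [n]. Here C(294−1, 3−1) = C(293, 2) = 42778.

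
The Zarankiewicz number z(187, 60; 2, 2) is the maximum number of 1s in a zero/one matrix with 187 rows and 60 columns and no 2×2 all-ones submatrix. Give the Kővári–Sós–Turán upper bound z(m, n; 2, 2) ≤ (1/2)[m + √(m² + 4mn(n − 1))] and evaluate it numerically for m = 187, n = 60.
z(187, 60; 2, 2) ≤ (1/2)[187 + √(187² + 4·187·60·59)] = (1/2)[187 + √2682889] = 912.4763

Kővári–Sós–Turán: let r_1, ..., r_187 be the row sums and z = Σ r_i the total number of 1s. Each pair of columns can share at most one row with both entries 1 (else a 2×2 all-ones block appears), so Σ_i C(r_i, 2) ≤ C(60, 2) = 1770. By convexity Σ_i C(r_i, 2) ≥ 187·C(z/187, 2) = z(z − 187)/(2·187), giving z² − 187z − 187·60·59 ≤ 0 and hence z ≤ (1/2)[187 + √(34969 + 4·661980)] = (1/2)[187 + √2682889] ≈ (1/2)(187 + 1637.9527) = 912.4763.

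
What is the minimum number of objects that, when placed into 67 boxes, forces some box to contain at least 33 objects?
n = (33 − 1)·67 + 1 = 2145

By the generalised pigeonhole principle, to guarantee some box contains ≥ r objects we need more than (r − 1) · k objects total. Threshold: n = (r − 1) · k + 1. With r = 33 and k = 67: n = 32 · 67 + 1 = 2144 + 1 = 2145. For n = 2144 = 32 · 67, we can put exactly 32 objects in every box, avoiding 33 in any single one — so 2145 is tight.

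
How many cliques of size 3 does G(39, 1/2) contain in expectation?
E[# K_3] = C(39, 3) · (1/2)^C(3, 2) = 9139 / 2^3 = 1142.375

For each 3-subset S of vertices (there are C(39, 3) = 9139 such S), let X_S = 1 if S induces a K_3 (all C(3, 2) = 3 edges present). Then P(X_S = 1) = (1/2)^3 = 1/8. By linearity of expectation, E[# K_3] = C(39, 3) · (1/2)^3 = 9139 / 8 = 1142.375.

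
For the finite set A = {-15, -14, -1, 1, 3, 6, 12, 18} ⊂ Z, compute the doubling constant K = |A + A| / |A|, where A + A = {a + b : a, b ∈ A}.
K = |A + A| / |A| = 32/8 = 4

Enumerate A + A = {a + b : a, b ∈ A}. With |A| = 8, there are |A|^2 = 64 ordered sum pairs; collecting distinct values, A + A = {-30, -29, -28, -16, -15, -14, -13, -12, -11, -9, -8, -3, -2, 0, 2, 3, 4, 5, 6, 7, 9, 11, 12, 13, 15, 17, 18, 19, 21, 24, 30, 36}, so |A + A| = 32. Thus K = 32/8 = 4. For comparison, the minimum possible |A + A| over all 8-element sets is 2·8 − 1 = 15 (so min K = 15/8), attained only by arithmetic progressions.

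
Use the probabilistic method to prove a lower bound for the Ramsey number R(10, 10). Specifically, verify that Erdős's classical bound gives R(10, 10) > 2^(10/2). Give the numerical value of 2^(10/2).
2^(10/2) = 32; so R(10, 10) > 32

Colour each edge of K_n uniformly at random with red/blue. The expected number of monochromatic K_10 is C(n, 10) · 2 · 2^(−C(10,2)). If C(n, 10) · 2^(1 − C(10,2)) < 1, then with positive probability no monochromatic K_10 exists, so R(10, 10) > n. The standard estimate C(n, 10) ≤ n^10/10! shows this inequality holds whenever n ≤ 2^(10/2) (since 10! · 2^(C(10,2) − 1) > 2^(10^2/2) ≥ n^10). Hence R(10, 10) > 2^(10/2) = 32.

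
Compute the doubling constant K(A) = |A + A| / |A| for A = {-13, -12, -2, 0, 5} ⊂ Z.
K = |A + A| / |A| = 15/5 = 3

Enumerate A + A = {a + b : a, b ∈ A}. With |A| = 5, there are |A|^2 = 25 ordered sum pairs; collecting distinct values, A + A = {-26, -25, -24, -15, -14, -13, -12, -8, -7, -4, -2, 0, 3, 5, 10}, so |A + A| = 15. Thus K = 15/5 = 3. For comparison, the minimum possible |A + A| over all 5-element sets is 2·5 − 1 = 9 (so min K = 9/5), attained only by arithmetic progressions.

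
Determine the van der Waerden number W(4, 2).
W(4, 2) = 4 + 1 = 5

A 2-term AP is any pair of integers, so a monochromatic 2-AP exists iff some colour is used at least twice. With 4 colours, the colouring i ↦ i on {1, ..., 4} uses each colour once, avoiding any monochromatic pair, so W(4, 2) > 4. For {1, ..., 5}, pigeonhole forces two integers of the same colour, which form a monochromatic 2-AP. Hence W(4, 2) = 5.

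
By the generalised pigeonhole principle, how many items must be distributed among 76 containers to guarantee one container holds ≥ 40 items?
n = (40 − 1)·76 + 1 = 2965

By the generalised pigeonhole principle, to guarantee some box contains ≥ r objects we need more than (r − 1) · k objects total. Threshold: n = (r − 1) · k + 1. With r = 40 and k = 76: n = 39 · 76 + 1 = 2964 + 1 = 2965. For n = 2964 = 39 · 76, we can put exactly 39 objects in every box, avoiding 40 in any single one — so 2965 is tight.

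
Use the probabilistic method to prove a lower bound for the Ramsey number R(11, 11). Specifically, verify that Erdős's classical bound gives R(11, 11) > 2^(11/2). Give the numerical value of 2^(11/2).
2^(11/2) = 45.2548; so R(11, 11) > 45.2548

Colour each edge of K_n uniformly at random with red/blue. The expected number of monochromatic K_11 is C(n, 11) · 2 · 2^(−C(11,2)). If C(n, 11) · 2^(1 − C(11,2)) < 1, then with positive probability no monochromatic K_11 exists, so R(11, 11) > n. The standard estimate C(n, 11) ≤ n^11/11! shows this inequality holds whenever n ≤ 2^(11/2) (since 11! · 2^(C(11,2) − 1) > 2^(11^2/2) ≥ n^11). Hence R(11, 11) > 2^(11/2) = 45.2548.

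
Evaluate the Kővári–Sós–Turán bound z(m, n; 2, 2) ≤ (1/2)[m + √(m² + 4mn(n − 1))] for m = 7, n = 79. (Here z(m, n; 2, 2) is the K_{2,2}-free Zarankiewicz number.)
z(7, 79; 2, 2) ≤ (1/2)[7 + √(7² + 4·7·79·78)] = (1/2)[7 + √172585] = 211.2168

Kővári–Sós–Turán: let r_1, ..., r_7 be the row sums and z = Σ r_i the total number of 1s. Each pair of columns can share at most one row with both entries 1 (else a 2×2 all-ones block appears), so Σ_i C(r_i, 2) ≤ C(79, 2) = 3081. By convexity Σ_i C(r_i, 2) ≥ 7·C(z/7, 2) = z(z − 7)/(2·7), giving z² − 7z − 7·79·78 ≤ 0 and hence z ≤ (1/2)[7 + √(49 + 4·43134)] = (1/2)[7 + √172585] ≈ (1/2)(7 + 415.4335) = 211.2168.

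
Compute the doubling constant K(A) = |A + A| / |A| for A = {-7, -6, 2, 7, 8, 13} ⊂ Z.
K = |A + A| / |A| = 19/6

Enumerate A + A = {a + b : a, b ∈ A}. With |A| = 6, there are |A|^2 = 36 ordered sum pairs; collecting distinct values, A + A = {-14, -13, -12, -5, -4, 0, 1, 2, 4, 6, 7, 9, 10, 14, 15, 16, 20, 21, 26}, so |A + A| = 19. Thus K = 19/6. For comparison, the minimum possible |A + A| over all 6-element sets is 2·6 − 1 = 11 (so min K = 11/6), attained only by arithmetic progressions.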